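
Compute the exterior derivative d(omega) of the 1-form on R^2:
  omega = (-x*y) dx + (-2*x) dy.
d(omega) = (x - 2) dx ∧ dy

For a 1-form omega = sum_i f_i dx_i, the exterior derivative is
  d(omega) = sum_{i < j} (∂f_j/∂x_i - ∂f_i/∂x_j) dx_i ∧ dx_j.
  coefficient of dx ∧ dy: ∂f_2/∂x - ∂f_1/∂y = ∂(-2*x)/∂x - ∂(-x*y)/∂y = x - 2
Assembling: d(omega) = (x - 2) dx ∧ dy.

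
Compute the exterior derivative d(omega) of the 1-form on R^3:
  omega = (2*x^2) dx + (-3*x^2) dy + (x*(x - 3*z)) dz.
d(omega) = (-6*x) dx ∧ dy + (2*x - 3*z) dx ∧ dz

For a 1-form omega = sum_i f_i dx_i, the exterior derivative is
  d(omega) = sum_{i < j} (∂f_j/∂x_i - ∂f_i/∂x_j) dx_i ∧ dx_j.
  coefficient of dx ∧ dy: ∂f_2/∂x - ∂f_1/∂y = ∂(-3*x^2)/∂x - ∂(2*x^2)/∂y = -6*x
  coefficient of dx ∧ dz: ∂f_3/∂x - ∂f_1/∂z = ∂(x*(x - 3*z))/∂x - ∂(2*x^2)/∂z = 2*x - 3*z
Assembling: d(omega) = (-6*x) dx ∧ dy + (2*x - 3*z) dx ∧ dz.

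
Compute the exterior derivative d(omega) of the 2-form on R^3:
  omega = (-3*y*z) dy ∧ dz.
d(omega) = 0

For a 2-form omega = sum_{i<j} g_{ij} dx_i ∧ dx_j, the exterior derivative is
  d(omega) = sum_{i<j} d(g_{ij}) ∧ dx_i ∧ dx_j = sum_{i<j, k} (∂g_{ij}/∂x_k) dx_k ∧ dx_i ∧ dx_j.
Expand each term, using dx_k ∧ dx_i ∧ dx_j = sgn(permutation) dx_{(a)} ∧ dx_{(b)} ∧ dx_{(c)} with (a < b < c) sorted:

Collecting like 3-forms: d(omega) = 0.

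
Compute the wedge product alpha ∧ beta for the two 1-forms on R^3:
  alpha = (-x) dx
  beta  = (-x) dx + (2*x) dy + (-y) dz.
alpha ∧ beta = (-2*x^2) dx ∧ dy + (x*y) dx ∧ dz

Distribute the wedge, using dx_i ∧ dx_j = -dx_j ∧ dx_i and dx_i ∧ dx_i = 0. For each pair (i, j) with i < j, the coefficient of dx_i ∧ dx_j in alpha ∧ beta is (alpha_i * beta_j - alpha_j * beta_i). Collecting: alpha ∧ beta = (-2*x^2) dx ∧ dy + (x*y) dx ∧ dz.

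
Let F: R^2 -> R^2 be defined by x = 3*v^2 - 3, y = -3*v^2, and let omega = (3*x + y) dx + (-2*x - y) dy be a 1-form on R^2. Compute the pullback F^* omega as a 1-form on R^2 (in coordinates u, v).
F^* omega = (54*v^3 - 90*v) dv

Using F^*(f dg) = (f ∘ F) d(g ∘ F), substitute each coordinate x_i by F_i(u, v) in f_i, and replace dx_i by d F_i = (∂F_i/∂u) du + (∂F_i/∂v) dv.
  For the x component: f_1(F) = 6*v^2 - 9; d F_1 = (0) du + (6*v) dv
  For the y component: f_2(F) = 6 - 3*v^2; d F_2 = (0) du + (-6*v) dv
Combining and collecting du, dv coefficients:
  coeff of du: 0
  coeff of dv: 54*v^3 - 90*v
F^* omega = (54*v^3 - 90*v) dv.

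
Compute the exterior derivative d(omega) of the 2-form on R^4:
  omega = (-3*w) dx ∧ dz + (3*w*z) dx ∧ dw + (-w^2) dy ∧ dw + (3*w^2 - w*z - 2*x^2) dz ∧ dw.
d(omega) = (-3*w - 4*x - 3) dx ∧ dz ∧ dw

For a 2-form omega = sum_{i<j} g_{ij} dx_i ∧ dx_j, the exterior derivative is
  d(omega) = sum_{i<j} d(g_{ij}) ∧ dx_i ∧ dx_j = sum_{i<j, k} (∂g_{ij}/∂x_k) dx_k ∧ dx_i ∧ dx_j.
Expand each term, using dx_k ∧ dx_i ∧ dx_j = sgn(permutation) dx_{(a)} ∧ dx_{(b)} ∧ dx_{(c)} with (a < b < c) sorted:
  d(-3*w) includes (∂/∂w)(-3*w) dw = (-3) dw, which multiplied by dx ∧ dz gives (-3) dx ∧ dz ∧ dw
  d(3*w*z) includes (∂/∂z)(3*w*z) dz = (3*w) dz, which multiplied by dx ∧ dw gives (-3*w) dx ∧ dz ∧ dw
  d(3*w^2 - w*z - 2*x^2) includes (∂/∂x)(3*w^2 - w*z - 2*x^2) dx = (-4*x) dx, which multiplied by dz ∧ dw gives (-4*x) dx ∧ dz ∧ dw
Collecting like 3-forms: d(omega) = (-3*w - 4*x - 3) dx ∧ dz ∧ dw.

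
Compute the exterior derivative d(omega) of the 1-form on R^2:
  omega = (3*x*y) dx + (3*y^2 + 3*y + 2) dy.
d(omega) = (-3*x) dx ∧ dy

For a 1-form omega = sum_i f_i dx_i, the exterior derivative is
  d(omega) = sum_{i < j} (∂f_j/∂x_i - ∂f_i/∂x_j) dx_i ∧ dx_j.
  coefficient of dx ∧ dy: ∂f_2/∂x - ∂f_1/∂y = ∂(3*y^2 + 3*y + 2)/∂x - ∂(3*x*y)/∂y = -3*x
Assembling: d(omega) = (-3*x) dx ∧ dy.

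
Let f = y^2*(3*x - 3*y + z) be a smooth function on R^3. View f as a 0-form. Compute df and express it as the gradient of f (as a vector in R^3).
df = (3*y^2) dx + (y*(6*x - 9*y + 2*z)) dy + (y^2) dz; grad f = (3*y^2, y*(6*x - 9*y + 2*z), y^2)

For a 0-form f, d f = (∂f/∂x) dx + (∂f/∂y) dy + (∂f/∂z) dz. The components of the vector representation are exactly the entries of grad f in Cartesian coordinates:
  ∂f/∂x = 3*y^2
  ∂f/∂y = y*(6*x - 9*y + 2*z)
  ∂f/∂z = y^2.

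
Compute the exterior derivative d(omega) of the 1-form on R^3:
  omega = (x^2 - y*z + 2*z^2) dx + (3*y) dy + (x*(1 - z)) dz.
d(omega) = (z) dx ∧ dy + (y - 5*z + 1) dx ∧ dz

For a 1-form omega = sum_i f_i dx_i, the exterior derivative is
  d(omega) = sum_{i < j} (∂f_j/∂x_i - ∂f_i/∂x_j) dx_i ∧ dx_j.
  coefficient of dx ∧ dy: ∂f_2/∂x - ∂f_1/∂y = ∂(3*y)/∂x - ∂(x^2 - y*z + 2*z^2)/∂y = z
  coefficient of dx ∧ dz: ∂f_3/∂x - ∂f_1/∂z = ∂(x*(1 - z))/∂x - ∂(x^2 - y*z + 2*z^2)/∂z = y - 5*z + 1
Assembling: d(omega) = (z) dx ∧ dy + (y - 5*z + 1) dx ∧ dz.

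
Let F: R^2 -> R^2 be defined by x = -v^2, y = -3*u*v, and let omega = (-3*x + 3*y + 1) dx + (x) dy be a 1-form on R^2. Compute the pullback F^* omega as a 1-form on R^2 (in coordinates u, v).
F^* omega = (3*v^3) du + (v*(21*u*v - 6*v^2 - 2)) dv

Using F^*(f dg) = (f ∘ F) d(g ∘ F), substitute each coordinate x_i by F_i(u, v) in f_i, and replace dx_i by d F_i = (∂F_i/∂u) du + (∂F_i/∂v) dv.
  For the x component: f_1(F) = -9*u*v + 3*v^2 + 1; d F_1 = (0) du + (-2*v) dv
  For the y component: f_2(F) = -v^2; d F_2 = (-3*v) du + (-3*u) dv
Combining and collecting du, dv coefficients:
  coeff of du: 3*v^3
  coeff of dv: v*(21*u*v - 6*v^2 - 2)
F^* omega = (3*v^3) du + (v*(21*u*v - 6*v^2 - 2)) dv.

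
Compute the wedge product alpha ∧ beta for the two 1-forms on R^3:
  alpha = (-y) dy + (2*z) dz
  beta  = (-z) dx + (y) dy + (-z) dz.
alpha ∧ beta = (-y*z) dx ∧ dy + (-y*z) dy ∧ dz + (2*z^2) dx ∧ dz

Distribute the wedge, using dx_i ∧ dx_j = -dx_j ∧ dx_i and dx_i ∧ dx_i = 0. For each pair (i, j) with i < j, the coefficient of dx_i ∧ dx_j in alpha ∧ beta is (alpha_i * beta_j - alpha_j * beta_i). Collecting: alpha ∧ beta = (-y*z) dx ∧ dy + (-y*z) dy ∧ dz + (2*z^2) dx ∧ dz.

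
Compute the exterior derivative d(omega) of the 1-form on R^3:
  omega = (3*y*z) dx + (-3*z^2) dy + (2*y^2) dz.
d(omega) = (-3*z) dx ∧ dy + (-3*y) dx ∧ dz + (4*y + 6*z) dy ∧ dz

For a 1-form omega = sum_i f_i dx_i, the exterior derivative is
  d(omega) = sum_{i < j} (∂f_j/∂x_i - ∂f_i/∂x_j) dx_i ∧ dx_j.
  coefficient of dx ∧ dy: ∂f_2/∂x - ∂f_1/∂y = ∂(-3*z^2)/∂x - ∂(3*y*z)/∂y = -3*z
  coefficient of dx ∧ dz: ∂f_3/∂x - ∂f_1/∂z = ∂(2*y^2)/∂x - ∂(3*y*z)/∂z = -3*y
  coefficient of dy ∧ dz: ∂f_3/∂y - ∂f_2/∂z = ∂(2*y^2)/∂y - ∂(-3*z^2)/∂z = 4*y + 6*z
Assembling: d(omega) = (-3*z) dx ∧ dy + (-3*y) dx ∧ dz + (4*y + 6*z) dy ∧ dz.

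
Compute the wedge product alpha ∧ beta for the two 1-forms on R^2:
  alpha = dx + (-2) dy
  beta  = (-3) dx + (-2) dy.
alpha ∧ beta = (-8) dx ∧ dy

Distribute the wedge, using dx_i ∧ dx_j = -dx_j ∧ dx_i and dx_i ∧ dx_i = 0. For each pair (i, j) with i < j, the coefficient of dx_i ∧ dx_j in alpha ∧ beta is (alpha_i * beta_j - alpha_j * beta_i). Collecting: alpha ∧ beta = (-8) dx ∧ dy.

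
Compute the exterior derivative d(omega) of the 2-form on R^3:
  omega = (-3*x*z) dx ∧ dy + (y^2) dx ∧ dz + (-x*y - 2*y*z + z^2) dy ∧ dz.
d(omega) = (-3*x - 3*y) dx ∧ dy ∧ dz

For a 2-form omega = sum_{i<j} g_{ij} dx_i ∧ dx_j, the exterior derivative is
  d(omega) = sum_{i<j} d(g_{ij}) ∧ dx_i ∧ dx_j = sum_{i<j, k} (∂g_{ij}/∂x_k) dx_k ∧ dx_i ∧ dx_j.
Expand each term, using dx_k ∧ dx_i ∧ dx_j = sgn(permutation) dx_{(a)} ∧ dx_{(b)} ∧ dx_{(c)} with (a < b < c) sorted:
  d(-3*x*z) includes (∂/∂z)(-3*x*z) dz = (-3*x) dz, which multiplied by dx ∧ dy gives (-3*x) dx ∧ dy ∧ dz
  d(y^2) includes (∂/∂y)(y^2) dy = (2*y) dy, which multiplied by dx ∧ dz gives (-2*y) dx ∧ dy ∧ dz
  d(-x*y - 2*y*z + z^2) includes (∂/∂x)(-x*y - 2*y*z + z^2) dx = (-y) dx, which multiplied by dy ∧ dz gives (-y) dx ∧ dy ∧ dz
Collecting like 3-forms: d(omega) = (-3*x - 3*y) dx ∧ dy ∧ dz.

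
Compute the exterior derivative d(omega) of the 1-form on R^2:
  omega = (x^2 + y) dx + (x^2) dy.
d(omega) = (2*x - 1) dx ∧ dy

For a 1-form omega = sum_i f_i dx_i, the exterior derivative is
  d(omega) = sum_{i < j} (∂f_j/∂x_i - ∂f_i/∂x_j) dx_i ∧ dx_j.
  coefficient of dx ∧ dy: ∂f_2/∂x - ∂f_1/∂y = ∂(x^2)/∂x - ∂(x^2 + y)/∂y = 2*x - 1
Assembling: d(omega) = (2*x - 1) dx ∧ dy.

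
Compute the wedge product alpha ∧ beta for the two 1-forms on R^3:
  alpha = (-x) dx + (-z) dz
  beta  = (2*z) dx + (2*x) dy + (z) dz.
alpha ∧ beta = (-2*x^2) dx ∧ dy + (z*(-x + 2*z)) dx ∧ dz + (2*x*z) dy ∧ dz

Distribute the wedge, using dx_i ∧ dx_j = -dx_j ∧ dx_i and dx_i ∧ dx_i = 0. For each pair (i, j) with i < j, the coefficient of dx_i ∧ dx_j in alpha ∧ beta is (alpha_i * beta_j - alpha_j * beta_i). Collecting: alpha ∧ beta = (-2*x^2) dx ∧ dy + (z*(-x + 2*z)) dx ∧ dz + (2*x*z) dy ∧ dz.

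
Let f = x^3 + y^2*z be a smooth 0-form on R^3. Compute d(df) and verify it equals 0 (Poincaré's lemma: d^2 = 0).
d(df) = 0

Step 1: df = sum_i (∂f/∂x_i) dx_i = (3*x^2) dx + (2*y*z) dy + (y^2) dz.
Step 2: Apply d again. Using the 1-form formula, the coefficient of dx ∧ dy in d(df) is ∂^2 f/∂x ∂y - ∂^2 f/∂y ∂x = (0) - (0) = 0 (equality of mixed partials for smooth f).
Similarly for dx ∧ dz and dy ∧ dz — all coefficients vanish. So d(df) = 0.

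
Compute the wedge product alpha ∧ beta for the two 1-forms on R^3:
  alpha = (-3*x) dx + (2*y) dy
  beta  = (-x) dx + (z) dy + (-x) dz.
alpha ∧ beta = (x*(2*y - 3*z)) dx ∧ dy + (3*x^2) dx ∧ dz + (-2*x*y) dy ∧ dz

Distribute the wedge, using dx_i ∧ dx_j = -dx_j ∧ dx_i and dx_i ∧ dx_i = 0. For each pair (i, j) with i < j, the coefficient of dx_i ∧ dx_j in alpha ∧ beta is (alpha_i * beta_j - alpha_j * beta_i). Collecting: alpha ∧ beta = (x*(2*y - 3*z)) dx ∧ dy + (3*x^2) dx ∧ dz + (-2*x*y) dy ∧ dz.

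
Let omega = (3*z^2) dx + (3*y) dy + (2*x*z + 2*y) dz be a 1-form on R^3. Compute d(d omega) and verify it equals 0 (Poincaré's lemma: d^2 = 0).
d(d omega) = 0

Step 1: d omega = sum_{i<j} (∂f_j/∂x_i - ∂f_i/∂x_j) dx_i ∧ dx_j:
  coeff of dx ∧ dy: 0
  coeff of dx ∧ dz: -4*z
  coeff of dy ∧ dz: 2
Step 2: Apply d again to each 2-form coefficient. The only possible 3-form in R^3 is dx ∧ dy ∧ dz, with coefficient
  ∂(coeff of dy∧dz)/∂x - ∂(coeff of dx∧dz)/∂y + ∂(coeff of dx∧dy)/∂z
  = ∂/∂x (2) - ∂/∂y (-4*z) + ∂/∂z (0).
Each of these terms simplifies to sums of mixed partials that cancel in pairs. The result is 0 (by equality of mixed partials for smooth functions — Schwarz / Clairaut).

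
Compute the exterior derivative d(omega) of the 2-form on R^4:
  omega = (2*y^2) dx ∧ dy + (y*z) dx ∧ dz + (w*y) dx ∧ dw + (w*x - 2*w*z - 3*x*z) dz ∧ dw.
d(omega) = (-z) dx ∧ dy ∧ dz + (-w) dx ∧ dy ∧ dw + (w - 3*z) dx ∧ dz ∧ dw

For a 2-form omega = sum_{i<j} g_{ij} dx_i ∧ dx_j, the exterior derivative is
  d(omega) = sum_{i<j} d(g_{ij}) ∧ dx_i ∧ dx_j = sum_{i<j, k} (∂g_{ij}/∂x_k) dx_k ∧ dx_i ∧ dx_j.
Expand each term, using dx_k ∧ dx_i ∧ dx_j = sgn(permutation) dx_{(a)} ∧ dx_{(b)} ∧ dx_{(c)} with (a < b < c) sorted:
  d(y*z) includes (∂/∂y)(y*z) dy = (z) dy, which multiplied by dx ∧ dz gives (-z) dx ∧ dy ∧ dz
  d(w*y) includes (∂/∂y)(w*y) dy = (w) dy, which multiplied by dx ∧ dw gives (-w) dx ∧ dy ∧ dw
  d(w*x - 2*w*z - 3*x*z) includes (∂/∂x)(w*x - 2*w*z - 3*x*z) dx = (w - 3*z) dx, which multiplied by dz ∧ dw gives (w - 3*z) dx ∧ dz ∧ dw
Collecting like 3-forms: d(omega) = (-z) dx ∧ dy ∧ dz + (-w) dx ∧ dy ∧ dw + (w - 3*z) dx ∧ dz ∧ dw.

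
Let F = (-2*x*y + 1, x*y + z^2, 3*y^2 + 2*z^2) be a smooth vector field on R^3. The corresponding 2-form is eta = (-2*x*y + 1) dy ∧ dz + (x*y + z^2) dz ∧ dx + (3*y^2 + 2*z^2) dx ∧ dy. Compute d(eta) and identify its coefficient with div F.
d(eta) = (x - 2*y + 4*z) dx ∧ dy ∧ dz; div F = x - 2*y + 4*z

For a 2-form in R^3 of the form above, applying d gives a 3-form with coefficient ∂P/∂x + ∂Q/∂y + ∂R/∂z:
  ∂P/∂x = -2*y
  ∂Q/∂y = x
  ∂R/∂z = 4*z
Sum = x - 2*y + 4*z, which is exactly div F.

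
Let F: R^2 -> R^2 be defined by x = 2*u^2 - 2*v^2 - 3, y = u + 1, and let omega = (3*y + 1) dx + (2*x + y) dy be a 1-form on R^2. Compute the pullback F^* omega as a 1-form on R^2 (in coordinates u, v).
F^* omega = (16*u^2 + 17*u - 4*v^2 - 5) du + (4*v*(-3*u - 4)) dv

Using F^*(f dg) = (f ∘ F) d(g ∘ F), substitute each coordinate x_i by F_i(u, v) in f_i, and replace dx_i by d F_i = (∂F_i/∂u) du + (∂F_i/∂v) dv.
  For the x component: f_1(F) = 3*u + 4; d F_1 = (4*u) du + (-4*v) dv
  For the y component: f_2(F) = 4*u^2 + u - 4*v^2 - 5; d F_2 = (1) du + (0) dv
Combining and collecting du, dv coefficients:
  coeff of du: 16*u^2 + 17*u - 4*v^2 - 5
  coeff of dv: 4*v*(-3*u - 4)
F^* omega = (16*u^2 + 17*u - 4*v^2 - 5) du + (4*v*(-3*u - 4)) dv.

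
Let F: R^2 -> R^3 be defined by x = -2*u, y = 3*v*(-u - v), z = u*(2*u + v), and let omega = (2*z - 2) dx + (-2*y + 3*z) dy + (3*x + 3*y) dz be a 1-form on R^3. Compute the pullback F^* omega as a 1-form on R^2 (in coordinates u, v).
F^* omega = (-54*u^2*v - 32*u^2 - 72*u*v^2 - 10*u*v - 27*v^3 + 4) du + (-18*u^3 - 72*u^2*v - 6*u^2 - 81*u*v^2 - 36*v^3) dv

Using F^*(f dg) = (f ∘ F) d(g ∘ F), substitute each coordinate x_i by F_i(u, v) in f_i, and replace dx_i by d F_i = (∂F_i/∂u) du + (∂F_i/∂v) dv.
  For the x component: f_1(F) = 4*u^2 + 2*u*v - 2; d F_1 = (-2) du + (0) dv
  For the y component: f_2(F) = 6*u^2 + 9*u*v + 6*v^2; d F_2 = (-3*v) du + (-3*u - 6*v) dv
  For the z component: f_3(F) = -9*u*v - 6*u - 9*v^2; d F_3 = (4*u + v) du + (u) dv
Combining and collecting du, dv coefficients:
  coeff of du: -54*u^2*v - 32*u^2 - 72*u*v^2 - 10*u*v - 27*v^3 + 4
  coeff of dv: -18*u^3 - 72*u^2*v - 6*u^2 - 81*u*v^2 - 36*v^3
F^* omega = (-54*u^2*v - 32*u^2 - 72*u*v^2 - 10*u*v - 27*v^3 + 4) du + (-18*u^3 - 72*u^2*v - 6*u^2 - 81*u*v^2 - 36*v^3) dv.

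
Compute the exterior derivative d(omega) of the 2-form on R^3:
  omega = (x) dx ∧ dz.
d(omega) = 0

For a 2-form omega = sum_{i<j} g_{ij} dx_i ∧ dx_j, the exterior derivative is
  d(omega) = sum_{i<j} d(g_{ij}) ∧ dx_i ∧ dx_j = sum_{i<j, k} (∂g_{ij}/∂x_k) dx_k ∧ dx_i ∧ dx_j.
Expand each term, using dx_k ∧ dx_i ∧ dx_j = sgn(permutation) dx_{(a)} ∧ dx_{(b)} ∧ dx_{(c)} with (a < b < c) sorted:

Collecting like 3-forms: d(omega) = 0.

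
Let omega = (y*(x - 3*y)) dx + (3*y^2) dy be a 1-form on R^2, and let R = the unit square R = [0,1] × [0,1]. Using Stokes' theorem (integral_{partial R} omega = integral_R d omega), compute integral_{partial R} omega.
integral_(partial R) omega = 5/2

Stokes: integral_partial_R omega = integral_R d omega with d omega = (∂Q/∂x - ∂P/∂y) dx ∧ dy.
  ∂Q/∂x = 0
  ∂P/∂y = x - 6*y
  integrand = ∂Q/∂x - ∂P/∂y = -x + 6*y.
Integrating over R: integral_0^1 integral_0^1 (-x + 6*y) dx dy = 5/2.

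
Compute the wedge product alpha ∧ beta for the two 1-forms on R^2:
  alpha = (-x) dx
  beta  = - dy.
alpha ∧ beta = (x) dx ∧ dy

Distribute the wedge, using dx_i ∧ dx_j = -dx_j ∧ dx_i and dx_i ∧ dx_i = 0. For each pair (i, j) with i < j, the coefficient of dx_i ∧ dx_j in alpha ∧ beta is (alpha_i * beta_j - alpha_j * beta_i). Collecting: alpha ∧ beta = (x) dx ∧ dy.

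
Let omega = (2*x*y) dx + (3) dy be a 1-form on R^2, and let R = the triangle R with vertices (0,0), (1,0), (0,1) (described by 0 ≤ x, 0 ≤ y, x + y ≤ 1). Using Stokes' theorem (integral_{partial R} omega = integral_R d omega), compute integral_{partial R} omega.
integral_(partial R) omega = -1/3

Stokes: integral_partial_R omega = integral_R d omega with d omega = (∂Q/∂x - ∂P/∂y) dx ∧ dy.
  ∂Q/∂x = 0
  ∂P/∂y = 2*x
  integrand = ∂Q/∂x - ∂P/∂y = -2*x.
Integrating over R: integral_0^1 integral_0^{1-x} (-2*x) dy dx = -1/3.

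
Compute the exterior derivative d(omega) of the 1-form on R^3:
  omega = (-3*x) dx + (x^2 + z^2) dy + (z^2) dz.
d(omega) = (2*x) dx ∧ dy + (-2*z) dy ∧ dz

For a 1-form omega = sum_i f_i dx_i, the exterior derivative is
  d(omega) = sum_{i < j} (∂f_j/∂x_i - ∂f_i/∂x_j) dx_i ∧ dx_j.
  coefficient of dx ∧ dy: ∂f_2/∂x - ∂f_1/∂y = ∂(x^2 + z^2)/∂x - ∂(-3*x)/∂y = 2*x
  coefficient of dy ∧ dz: ∂f_3/∂y - ∂f_2/∂z = ∂(z^2)/∂y - ∂(x^2 + z^2)/∂z = -2*z
Assembling: d(omega) = (2*x) dx ∧ dy + (-2*z) dy ∧ dz.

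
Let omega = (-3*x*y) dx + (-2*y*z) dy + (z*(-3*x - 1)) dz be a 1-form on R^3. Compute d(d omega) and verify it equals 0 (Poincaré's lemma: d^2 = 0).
d(d omega) = 0

Step 1: d omega = sum_{i<j} (∂f_j/∂x_i - ∂f_i/∂x_j) dx_i ∧ dx_j:
  coeff of dx ∧ dy: 3*x
  coeff of dx ∧ dz: -3*z
  coeff of dy ∧ dz: 2*y
Step 2: Apply d again to each 2-form coefficient. The only possible 3-form in R^3 is dx ∧ dy ∧ dz, with coefficient
  ∂(coeff of dy∧dz)/∂x - ∂(coeff of dx∧dz)/∂y + ∂(coeff of dx∧dy)/∂z
  = ∂/∂x (2*y) - ∂/∂y (-3*z) + ∂/∂z (3*x).
Each of these terms simplifies to sums of mixed partials that cancel in pairs. The result is 0 (by equality of mixed partials for smooth functions — Schwarz / Clairaut).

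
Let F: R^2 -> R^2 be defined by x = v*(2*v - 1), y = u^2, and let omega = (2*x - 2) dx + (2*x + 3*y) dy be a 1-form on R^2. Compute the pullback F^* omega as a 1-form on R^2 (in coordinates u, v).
F^* omega = (2*u*(3*u^2 + 4*v^2 - 2*v)) du + (16*v^3 - 12*v^2 - 6*v + 2) dv

Using F^*(f dg) = (f ∘ F) d(g ∘ F), substitute each coordinate x_i by F_i(u, v) in f_i, and replace dx_i by d F_i = (∂F_i/∂u) du + (∂F_i/∂v) dv.
  For the x component: f_1(F) = 4*v^2 - 2*v - 2; d F_1 = (0) du + (4*v - 1) dv
  For the y component: f_2(F) = 3*u^2 + 4*v^2 - 2*v; d F_2 = (2*u) du + (0) dv
Combining and collecting du, dv coefficients:
  coeff of du: 2*u*(3*u^2 + 4*v^2 - 2*v)
  coeff of dv: 16*v^3 - 12*v^2 - 6*v + 2
F^* omega = (2*u*(3*u^2 + 4*v^2 - 2*v)) du + (16*v^3 - 12*v^2 - 6*v + 2) dv.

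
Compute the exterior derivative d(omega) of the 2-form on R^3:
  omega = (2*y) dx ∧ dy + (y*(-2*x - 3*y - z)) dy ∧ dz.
d(omega) = (-2*y) dx ∧ dy ∧ dz

For a 2-form omega = sum_{i<j} g_{ij} dx_i ∧ dx_j, the exterior derivative is
  d(omega) = sum_{i<j} d(g_{ij}) ∧ dx_i ∧ dx_j = sum_{i<j, k} (∂g_{ij}/∂x_k) dx_k ∧ dx_i ∧ dx_j.
Expand each term, using dx_k ∧ dx_i ∧ dx_j = sgn(permutation) dx_{(a)} ∧ dx_{(b)} ∧ dx_{(c)} with (a < b < c) sorted:
  d(y*(-2*x - 3*y - z)) includes (∂/∂x)(y*(-2*x - 3*y - z)) dx = (-2*y) dx, which multiplied by dy ∧ dz gives (-2*y) dx ∧ dy ∧ dz
Collecting like 3-forms: d(omega) = (-2*y) dx ∧ dy ∧ dz.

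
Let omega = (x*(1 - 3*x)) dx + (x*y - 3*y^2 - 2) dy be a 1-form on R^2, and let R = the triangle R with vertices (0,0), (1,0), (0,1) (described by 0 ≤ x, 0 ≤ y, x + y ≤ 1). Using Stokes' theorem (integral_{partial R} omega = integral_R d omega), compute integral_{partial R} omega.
integral_(partial R) omega = 1/6

Stokes: integral_partial_R omega = integral_R d omega with d omega = (∂Q/∂x - ∂P/∂y) dx ∧ dy.
  ∂Q/∂x = y
  ∂P/∂y = 0
  integrand = ∂Q/∂x - ∂P/∂y = y.
Integrating over R: integral_0^1 integral_0^{1-x} (y) dy dx = 1/6.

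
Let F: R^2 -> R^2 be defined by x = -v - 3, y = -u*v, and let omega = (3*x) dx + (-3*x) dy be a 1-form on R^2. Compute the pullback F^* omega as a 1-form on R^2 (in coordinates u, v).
F^* omega = (3*v*(-v - 3)) du + (-3*u*v - 9*u + 3*v + 9) dv

Using F^*(f dg) = (f ∘ F) d(g ∘ F), substitute each coordinate x_i by F_i(u, v) in f_i, and replace dx_i by d F_i = (∂F_i/∂u) du + (∂F_i/∂v) dv.
  For the x component: f_1(F) = -3*v - 9; d F_1 = (0) du + (-1) dv
  For the y component: f_2(F) = 3*v + 9; d F_2 = (-v) du + (-u) dv
Combining and collecting du, dv coefficients:
  coeff of du: 3*v*(-v - 3)
  coeff of dv: -3*u*v - 9*u + 3*v + 9
F^* omega = (3*v*(-v - 3)) du + (-3*u*v - 9*u + 3*v + 9) dv.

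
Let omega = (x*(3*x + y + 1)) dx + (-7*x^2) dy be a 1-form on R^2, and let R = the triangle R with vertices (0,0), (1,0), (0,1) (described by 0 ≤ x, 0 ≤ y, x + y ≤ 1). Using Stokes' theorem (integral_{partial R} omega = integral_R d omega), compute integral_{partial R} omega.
integral_(partial R) omega = -5/2

Stokes: integral_partial_R omega = integral_R d omega with d omega = (∂Q/∂x - ∂P/∂y) dx ∧ dy.
  ∂Q/∂x = -14*x
  ∂P/∂y = x
  integrand = ∂Q/∂x - ∂P/∂y = -15*x.
Integrating over R: integral_0^1 integral_0^{1-x} (-15*x) dy dx = -5/2.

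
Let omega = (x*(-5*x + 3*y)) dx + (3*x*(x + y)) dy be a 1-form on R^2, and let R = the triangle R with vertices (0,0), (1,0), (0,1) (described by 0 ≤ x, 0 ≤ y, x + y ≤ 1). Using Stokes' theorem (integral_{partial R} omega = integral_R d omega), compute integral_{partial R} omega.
integral_(partial R) omega = 1

Stokes: integral_partial_R omega = integral_R d omega with d omega = (∂Q/∂x - ∂P/∂y) dx ∧ dy.
  ∂Q/∂x = 6*x + 3*y
  ∂P/∂y = 3*x
  integrand = ∂Q/∂x - ∂P/∂y = 3*x + 3*y.
Integrating over R: integral_0^1 integral_0^{1-x} (3*x + 3*y) dy dx = 1.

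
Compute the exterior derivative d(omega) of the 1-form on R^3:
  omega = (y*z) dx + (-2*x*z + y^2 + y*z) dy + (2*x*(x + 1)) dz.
d(omega) = (-3*z) dx ∧ dy + (4*x - y + 2) dx ∧ dz + (2*x - y) dy ∧ dz

For a 1-form omega = sum_i f_i dx_i, the exterior derivative is
  d(omega) = sum_{i < j} (∂f_j/∂x_i - ∂f_i/∂x_j) dx_i ∧ dx_j.
  coefficient of dx ∧ dy: ∂f_2/∂x - ∂f_1/∂y = ∂(-2*x*z + y^2 + y*z)/∂x - ∂(y*z)/∂y = -3*z
  coefficient of dx ∧ dz: ∂f_3/∂x - ∂f_1/∂z = ∂(2*x*(x + 1))/∂x - ∂(y*z)/∂z = 4*x - y + 2
  coefficient of dy ∧ dz: ∂f_3/∂y - ∂f_2/∂z = ∂(2*x*(x + 1))/∂y - ∂(-2*x*z + y^2 + y*z)/∂z = 2*x - y
Assembling: d(omega) = (-3*z) dx ∧ dy + (4*x - y + 2) dx ∧ dz + (2*x - y) dy ∧ dz.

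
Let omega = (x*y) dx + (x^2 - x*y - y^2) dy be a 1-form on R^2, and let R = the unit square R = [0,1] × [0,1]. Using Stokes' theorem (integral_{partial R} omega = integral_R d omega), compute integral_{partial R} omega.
integral_(partial R) omega = 0

Stokes: integral_partial_R omega = integral_R d omega with d omega = (∂Q/∂x - ∂P/∂y) dx ∧ dy.
  ∂Q/∂x = 2*x - y
  ∂P/∂y = x
  integrand = ∂Q/∂x - ∂P/∂y = x - y.
Integrating over R: integral_0^1 integral_0^1 (x - y) dx dy = 0.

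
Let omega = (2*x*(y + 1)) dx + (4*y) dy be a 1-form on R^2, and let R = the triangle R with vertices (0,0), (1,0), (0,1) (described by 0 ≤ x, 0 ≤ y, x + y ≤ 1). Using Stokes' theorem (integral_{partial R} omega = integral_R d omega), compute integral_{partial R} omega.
integral_(partial R) omega = -1/3

Stokes: integral_partial_R omega = integral_R d omega with d omega = (∂Q/∂x - ∂P/∂y) dx ∧ dy.
  ∂Q/∂x = 0
  ∂P/∂y = 2*x
  integrand = ∂Q/∂x - ∂P/∂y = -2*x.
Integrating over R: integral_0^1 integral_0^{1-x} (-2*x) dy dx = -1/3.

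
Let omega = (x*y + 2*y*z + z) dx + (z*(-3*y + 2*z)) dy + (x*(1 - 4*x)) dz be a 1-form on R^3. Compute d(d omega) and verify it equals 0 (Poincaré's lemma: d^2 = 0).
d(d omega) = 0

Step 1: d omega = sum_{i<j} (∂f_j/∂x_i - ∂f_i/∂x_j) dx_i ∧ dx_j:
  coeff of dx ∧ dy: -x - 2*z
  coeff of dx ∧ dz: -8*x - 2*y
  coeff of dy ∧ dz: 3*y - 4*z
Step 2: Apply d again to each 2-form coefficient. The only possible 3-form in R^3 is dx ∧ dy ∧ dz, with coefficient
  ∂(coeff of dy∧dz)/∂x - ∂(coeff of dx∧dz)/∂y + ∂(coeff of dx∧dy)/∂z
  = ∂/∂x (3*y - 4*z) - ∂/∂y (-8*x - 2*y) + ∂/∂z (-x - 2*z).
Each of these terms simplifies to sums of mixed partials that cancel in pairs. The result is 0 (by equality of mixed partials for smooth functions — Schwarz / Clairaut).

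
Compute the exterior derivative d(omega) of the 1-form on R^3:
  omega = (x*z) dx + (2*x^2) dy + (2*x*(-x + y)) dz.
d(omega) = (4*x) dx ∧ dy + (-5*x + 2*y) dx ∧ dz + (2*x) dy ∧ dz

For a 1-form omega = sum_i f_i dx_i, the exterior derivative is
  d(omega) = sum_{i < j} (∂f_j/∂x_i - ∂f_i/∂x_j) dx_i ∧ dx_j.
  coefficient of dx ∧ dy: ∂f_2/∂x - ∂f_1/∂y = ∂(2*x^2)/∂x - ∂(x*z)/∂y = 4*x
  coefficient of dx ∧ dz: ∂f_3/∂x - ∂f_1/∂z = ∂(2*x*(-x + y))/∂x - ∂(x*z)/∂z = -5*x + 2*y
  coefficient of dy ∧ dz: ∂f_3/∂y - ∂f_2/∂z = ∂(2*x*(-x + y))/∂y - ∂(2*x^2)/∂z = 2*x
Assembling: d(omega) = (4*x) dx ∧ dy + (-5*x + 2*y) dx ∧ dz + (2*x) dy ∧ dz.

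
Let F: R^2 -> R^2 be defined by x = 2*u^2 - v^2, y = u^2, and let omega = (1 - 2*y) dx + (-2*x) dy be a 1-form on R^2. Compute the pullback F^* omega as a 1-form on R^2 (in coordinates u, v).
F^* omega = (4*u*(-4*u^2 + v^2 + 1)) du + (2*v*(2*u^2 - 1)) dv

Using F^*(f dg) = (f ∘ F) d(g ∘ F), substitute each coordinate x_i by F_i(u, v) in f_i, and replace dx_i by d F_i = (∂F_i/∂u) du + (∂F_i/∂v) dv.
  For the x component: f_1(F) = 1 - 2*u^2; d F_1 = (4*u) du + (-2*v) dv
  For the y component: f_2(F) = -4*u^2 + 2*v^2; d F_2 = (2*u) du + (0) dv
Combining and collecting du, dv coefficients:
  coeff of du: 4*u*(-4*u^2 + v^2 + 1)
  coeff of dv: 2*v*(2*u^2 - 1)
F^* omega = (4*u*(-4*u^2 + v^2 + 1)) du + (2*v*(2*u^2 - 1)) dv.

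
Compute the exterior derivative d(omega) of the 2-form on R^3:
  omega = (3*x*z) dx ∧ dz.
d(omega) = 0

For a 2-form omega = sum_{i<j} g_{ij} dx_i ∧ dx_j, the exterior derivative is
  d(omega) = sum_{i<j} d(g_{ij}) ∧ dx_i ∧ dx_j = sum_{i<j, k} (∂g_{ij}/∂x_k) dx_k ∧ dx_i ∧ dx_j.
Expand each term, using dx_k ∧ dx_i ∧ dx_j = sgn(permutation) dx_{(a)} ∧ dx_{(b)} ∧ dx_{(c)} with (a < b < c) sorted:

Collecting like 3-forms: d(omega) = 0.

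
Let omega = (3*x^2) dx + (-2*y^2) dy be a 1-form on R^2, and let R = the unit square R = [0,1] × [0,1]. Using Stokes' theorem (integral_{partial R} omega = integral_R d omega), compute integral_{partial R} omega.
integral_(partial R) omega = 0

Stokes: integral_partial_R omega = integral_R d omega with d omega = (∂Q/∂x - ∂P/∂y) dx ∧ dy.
  ∂Q/∂x = 0
  ∂P/∂y = 0
  integrand = ∂Q/∂x - ∂P/∂y = 0.
Integrating over R: integral_0^1 integral_0^1 (0) dx dy = 0.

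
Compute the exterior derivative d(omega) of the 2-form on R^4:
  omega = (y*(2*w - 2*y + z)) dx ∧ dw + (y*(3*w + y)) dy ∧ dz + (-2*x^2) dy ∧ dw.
d(omega) = (-2*w - 4*x + 4*y - z) dx ∧ dy ∧ dw + (-y) dx ∧ dz ∧ dw + (3*y) dy ∧ dz ∧ dw

For a 2-form omega = sum_{i<j} g_{ij} dx_i ∧ dx_j, the exterior derivative is
  d(omega) = sum_{i<j} d(g_{ij}) ∧ dx_i ∧ dx_j = sum_{i<j, k} (∂g_{ij}/∂x_k) dx_k ∧ dx_i ∧ dx_j.
Expand each term, using dx_k ∧ dx_i ∧ dx_j = sgn(permutation) dx_{(a)} ∧ dx_{(b)} ∧ dx_{(c)} with (a < b < c) sorted:
  d(y*(2*w - 2*y + z)) includes (∂/∂y)(y*(2*w - 2*y + z)) dy = (2*w - 4*y + z) dy, which multiplied by dx ∧ dw gives (-2*w + 4*y - z) dx ∧ dy ∧ dw
  d(y*(2*w - 2*y + z)) includes (∂/∂z)(y*(2*w - 2*y + z)) dz = (y) dz, which multiplied by dx ∧ dw gives (-y) dx ∧ dz ∧ dw
  d(y*(3*w + y)) includes (∂/∂w)(y*(3*w + y)) dw = (3*y) dw, which multiplied by dy ∧ dz gives (3*y) dy ∧ dz ∧ dw
  d(-2*x^2) includes (∂/∂x)(-2*x^2) dx = (-4*x) dx, which multiplied by dy ∧ dw gives (-4*x) dx ∧ dy ∧ dw
Collecting like 3-forms: d(omega) = (-2*w - 4*x + 4*y - z) dx ∧ dy ∧ dw + (-y) dx ∧ dz ∧ dw + (3*y) dy ∧ dz ∧ dw.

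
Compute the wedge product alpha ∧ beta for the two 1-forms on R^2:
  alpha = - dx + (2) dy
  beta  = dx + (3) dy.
alpha ∧ beta = (-5) dx ∧ dy

Distribute the wedge, using dx_i ∧ dx_j = -dx_j ∧ dx_i and dx_i ∧ dx_i = 0. For each pair (i, j) with i < j, the coefficient of dx_i ∧ dx_j in alpha ∧ beta is (alpha_i * beta_j - alpha_j * beta_i). Collecting: alpha ∧ beta = (-5) dx ∧ dy.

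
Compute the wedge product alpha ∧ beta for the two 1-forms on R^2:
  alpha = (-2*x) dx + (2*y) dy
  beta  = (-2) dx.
alpha ∧ beta = (4*y) dx ∧ dy

Distribute the wedge, using dx_i ∧ dx_j = -dx_j ∧ dx_i and dx_i ∧ dx_i = 0. For each pair (i, j) with i < j, the coefficient of dx_i ∧ dx_j in alpha ∧ beta is (alpha_i * beta_j - alpha_j * beta_i). Collecting: alpha ∧ beta = (4*y) dx ∧ dy.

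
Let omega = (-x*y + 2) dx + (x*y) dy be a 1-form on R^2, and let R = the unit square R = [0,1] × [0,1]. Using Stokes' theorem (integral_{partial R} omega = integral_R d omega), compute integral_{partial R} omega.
integral_(partial R) omega = 1

Stokes: integral_partial_R omega = integral_R d omega with d omega = (∂Q/∂x - ∂P/∂y) dx ∧ dy.
  ∂Q/∂x = y
  ∂P/∂y = -x
  integrand = ∂Q/∂x - ∂P/∂y = x + y.
Integrating over R: integral_0^1 integral_0^1 (x + y) dx dy = 1.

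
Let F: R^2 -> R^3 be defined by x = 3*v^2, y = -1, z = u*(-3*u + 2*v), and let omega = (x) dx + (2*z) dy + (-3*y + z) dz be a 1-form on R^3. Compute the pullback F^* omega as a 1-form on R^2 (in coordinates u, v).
F^* omega = (18*u^3 - 18*u^2*v + 4*u*v^2 - 18*u + 6*v) du + (-6*u^3 + 4*u^2*v + 6*u + 18*v^3) dv

Using F^*(f dg) = (f ∘ F) d(g ∘ F), substitute each coordinate x_i by F_i(u, v) in f_i, and replace dx_i by d F_i = (∂F_i/∂u) du + (∂F_i/∂v) dv.
  For the x component: f_1(F) = 3*v^2; d F_1 = (0) du + (6*v) dv
  For the y component: f_2(F) = 2*u*(-3*u + 2*v); d F_2 = (0) du + (0) dv
  For the z component: f_3(F) = -3*u^2 + 2*u*v + 3; d F_3 = (-6*u + 2*v) du + (2*u) dv
Combining and collecting du, dv coefficients:
  coeff of du: 18*u^3 - 18*u^2*v + 4*u*v^2 - 18*u + 6*v
  coeff of dv: -6*u^3 + 4*u^2*v + 6*u + 18*v^3
F^* omega = (18*u^3 - 18*u^2*v + 4*u*v^2 - 18*u + 6*v) du + (-6*u^3 + 4*u^2*v + 6*u + 18*v^3) dv.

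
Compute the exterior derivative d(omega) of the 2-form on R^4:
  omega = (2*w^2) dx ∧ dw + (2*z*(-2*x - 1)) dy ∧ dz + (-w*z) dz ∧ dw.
d(omega) = (-4*z) dx ∧ dy ∧ dz

For a 2-form omega = sum_{i<j} g_{ij} dx_i ∧ dx_j, the exterior derivative is
  d(omega) = sum_{i<j} d(g_{ij}) ∧ dx_i ∧ dx_j = sum_{i<j, k} (∂g_{ij}/∂x_k) dx_k ∧ dx_i ∧ dx_j.
Expand each term, using dx_k ∧ dx_i ∧ dx_j = sgn(permutation) dx_{(a)} ∧ dx_{(b)} ∧ dx_{(c)} with (a < b < c) sorted:
  d(2*z*(-2*x - 1)) includes (∂/∂x)(2*z*(-2*x - 1)) dx = (-4*z) dx, which multiplied by dy ∧ dz gives (-4*z) dx ∧ dy ∧ dz
Collecting like 3-forms: d(omega) = (-4*z) dx ∧ dy ∧ dz.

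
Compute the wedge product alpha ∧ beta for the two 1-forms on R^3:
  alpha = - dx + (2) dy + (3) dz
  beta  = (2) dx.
alpha ∧ beta = (-4) dx ∧ dy + (-6) dx ∧ dz

Distribute the wedge, using dx_i ∧ dx_j = -dx_j ∧ dx_i and dx_i ∧ dx_i = 0. For each pair (i, j) with i < j, the coefficient of dx_i ∧ dx_j in alpha ∧ beta is (alpha_i * beta_j - alpha_j * beta_i). Collecting: alpha ∧ beta = (-4) dx ∧ dy + (-6) dx ∧ dz.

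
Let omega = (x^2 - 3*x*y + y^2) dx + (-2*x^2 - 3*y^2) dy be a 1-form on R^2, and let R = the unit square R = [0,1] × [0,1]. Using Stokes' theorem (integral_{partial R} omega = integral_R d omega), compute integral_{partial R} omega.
integral_(partial R) omega = -3/2

Stokes: integral_partial_R omega = integral_R d omega with d omega = (∂Q/∂x - ∂P/∂y) dx ∧ dy.
  ∂Q/∂x = -4*x
  ∂P/∂y = -3*x + 2*y
  integrand = ∂Q/∂x - ∂P/∂y = -x - 2*y.
Integrating over R: integral_0^1 integral_0^1 (-x - 2*y) dx dy = -3/2.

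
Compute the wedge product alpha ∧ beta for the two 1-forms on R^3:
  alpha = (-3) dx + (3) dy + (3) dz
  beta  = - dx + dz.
alpha ∧ beta = (3) dx ∧ dy + (3) dy ∧ dz

Distribute the wedge, using dx_i ∧ dx_j = -dx_j ∧ dx_i and dx_i ∧ dx_i = 0. For each pair (i, j) with i < j, the coefficient of dx_i ∧ dx_j in alpha ∧ beta is (alpha_i * beta_j - alpha_j * beta_i). Collecting: alpha ∧ beta = (3) dx ∧ dy + (3) dy ∧ dz.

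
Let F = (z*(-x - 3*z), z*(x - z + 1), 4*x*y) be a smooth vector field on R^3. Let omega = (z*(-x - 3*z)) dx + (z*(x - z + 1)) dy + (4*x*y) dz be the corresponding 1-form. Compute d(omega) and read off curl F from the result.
d(omega) = (3*x + 2*z - 1) dy ∧ dz + (-x - 4*y - 6*z) dz ∧ dx + (z) dx ∧ dy; curl F = (3*x + 2*z - 1, -x - 4*y - 6*z, z)

d omega = sum_{i<j} (∂f_j/∂x_i - ∂f_i/∂x_j) dx_i ∧ dx_j. Under the identification (dy ∧ dz, dz ∧ dx, dx ∧ dy) ↔ (e_x, e_y, e_z), the coefficients are exactly the components of curl F. Compute:
  ∂R/∂y - ∂Q/∂z = (4*x) - (x - 2*z + 1) = 3*x + 2*z - 1
  ∂P/∂z - ∂R/∂x = (-x - 6*z) - (4*y) = -x - 4*y - 6*z
  ∂Q/∂x - ∂P/∂y = (z) - (0) = z.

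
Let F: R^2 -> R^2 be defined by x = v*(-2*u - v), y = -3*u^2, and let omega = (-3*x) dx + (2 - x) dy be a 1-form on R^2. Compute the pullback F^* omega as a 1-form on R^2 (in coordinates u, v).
F^* omega = (-12*u^2*v - 18*u*v^2 - 12*u - 6*v^3) du + (6*v*(-2*u^2 - 3*u*v - v^2)) dv

Using F^*(f dg) = (f ∘ F) d(g ∘ F), substitute each coordinate x_i by F_i(u, v) in f_i, and replace dx_i by d F_i = (∂F_i/∂u) du + (∂F_i/∂v) dv.
  For the x component: f_1(F) = 3*v*(2*u + v); d F_1 = (-2*v) du + (-2*u - 2*v) dv
  For the y component: f_2(F) = 2*u*v + v^2 + 2; d F_2 = (-6*u) du + (0) dv
Combining and collecting du, dv coefficients:
  coeff of du: -12*u^2*v - 18*u*v^2 - 12*u - 6*v^3
  coeff of dv: 6*v*(-2*u^2 - 3*u*v - v^2)
F^* omega = (-12*u^2*v - 18*u*v^2 - 12*u - 6*v^3) du + (6*v*(-2*u^2 - 3*u*v - v^2)) dv.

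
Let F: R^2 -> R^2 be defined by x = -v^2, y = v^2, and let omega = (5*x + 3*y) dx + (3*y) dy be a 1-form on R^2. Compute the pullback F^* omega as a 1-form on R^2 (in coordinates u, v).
F^* omega = (10*v^3) dv

Using F^*(f dg) = (f ∘ F) d(g ∘ F), substitute each coordinate x_i by F_i(u, v) in f_i, and replace dx_i by d F_i = (∂F_i/∂u) du + (∂F_i/∂v) dv.
  For the x component: f_1(F) = -2*v^2; d F_1 = (0) du + (-2*v) dv
  For the y component: f_2(F) = 3*v^2; d F_2 = (0) du + (2*v) dv
Combining and collecting du, dv coefficients:
  coeff of du: 0
  coeff of dv: 10*v^3
F^* omega = (10*v^3) dv.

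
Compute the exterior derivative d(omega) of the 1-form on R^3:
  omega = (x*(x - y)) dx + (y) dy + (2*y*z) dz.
d(omega) = (x) dx ∧ dy + (2*z) dy ∧ dz

For a 1-form omega = sum_i f_i dx_i, the exterior derivative is
  d(omega) = sum_{i < j} (∂f_j/∂x_i - ∂f_i/∂x_j) dx_i ∧ dx_j.
  coefficient of dx ∧ dy: ∂f_2/∂x - ∂f_1/∂y = ∂(y)/∂x - ∂(x*(x - y))/∂y = x
  coefficient of dy ∧ dz: ∂f_3/∂y - ∂f_2/∂z = ∂(2*y*z)/∂y - ∂(y)/∂z = 2*z
Assembling: d(omega) = (x) dx ∧ dy + (2*z) dy ∧ dz.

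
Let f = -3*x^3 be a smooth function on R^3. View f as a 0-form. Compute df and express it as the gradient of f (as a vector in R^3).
df = (-9*x^2) dx + (0) dy + (0) dz; grad f = (-9*x^2, 0, 0)

For a 0-form f, d f = (∂f/∂x) dx + (∂f/∂y) dy + (∂f/∂z) dz. The components of the vector representation are exactly the entries of grad f in Cartesian coordinates:
  ∂f/∂x = -9*x^2
  ∂f/∂y = 0
  ∂f/∂z = 0.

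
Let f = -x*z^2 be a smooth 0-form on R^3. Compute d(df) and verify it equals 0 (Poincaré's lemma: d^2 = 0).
d(df) = 0

Step 1: df = sum_i (∂f/∂x_i) dx_i = (-z^2) dx + (0) dy + (-2*x*z) dz.
Step 2: Apply d again. Using the 1-form formula, the coefficient of dx ∧ dy in d(df) is ∂^2 f/∂x ∂y - ∂^2 f/∂y ∂x = (0) - (0) = 0 (equality of mixed partials for smooth f).
Similarly for dx ∧ dz and dy ∧ dz — all coefficients vanish. So d(df) = 0.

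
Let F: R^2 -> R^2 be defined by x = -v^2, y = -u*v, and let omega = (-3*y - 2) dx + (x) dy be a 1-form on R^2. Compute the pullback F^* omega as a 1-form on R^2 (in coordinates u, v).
F^* omega = (v^3) du + (v*(-5*u*v + 4)) dv

Using F^*(f dg) = (f ∘ F) d(g ∘ F), substitute each coordinate x_i by F_i(u, v) in f_i, and replace dx_i by d F_i = (∂F_i/∂u) du + (∂F_i/∂v) dv.
  For the x component: f_1(F) = 3*u*v - 2; d F_1 = (0) du + (-2*v) dv
  For the y component: f_2(F) = -v^2; d F_2 = (-v) du + (-u) dv
Combining and collecting du, dv coefficients:
  coeff of du: v^3
  coeff of dv: v*(-5*u*v + 4)
F^* omega = (v^3) du + (v*(-5*u*v + 4)) dv.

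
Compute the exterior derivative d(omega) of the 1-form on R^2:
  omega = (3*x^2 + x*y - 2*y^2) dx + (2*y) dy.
d(omega) = (-x + 4*y) dx ∧ dy

For a 1-form omega = sum_i f_i dx_i, the exterior derivative is
  d(omega) = sum_{i < j} (∂f_j/∂x_i - ∂f_i/∂x_j) dx_i ∧ dx_j.
  coefficient of dx ∧ dy: ∂f_2/∂x - ∂f_1/∂y = ∂(2*y)/∂x - ∂(3*x^2 + x*y - 2*y^2)/∂y = -x + 4*y
Assembling: d(omega) = (-x + 4*y) dx ∧ dy.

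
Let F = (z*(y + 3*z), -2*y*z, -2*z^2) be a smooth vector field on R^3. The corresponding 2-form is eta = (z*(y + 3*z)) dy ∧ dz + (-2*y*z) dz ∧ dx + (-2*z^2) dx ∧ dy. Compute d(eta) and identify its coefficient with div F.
d(eta) = (-6*z) dx ∧ dy ∧ dz; div F = -6*z

For a 2-form in R^3 of the form above, applying d gives a 3-form with coefficient ∂P/∂x + ∂Q/∂y + ∂R/∂z:
  ∂P/∂x = 0
  ∂Q/∂y = -2*z
  ∂R/∂z = -4*z
Sum = -6*z, which is exactly div F.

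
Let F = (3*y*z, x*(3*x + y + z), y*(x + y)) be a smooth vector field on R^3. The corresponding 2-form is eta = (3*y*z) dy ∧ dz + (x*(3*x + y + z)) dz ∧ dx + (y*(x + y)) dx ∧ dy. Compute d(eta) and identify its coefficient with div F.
d(eta) = (x) dx ∧ dy ∧ dz; div F = x

For a 2-form in R^3 of the form above, applying d gives a 3-form with coefficient ∂P/∂x + ∂Q/∂y + ∂R/∂z:
  ∂P/∂x = 0
  ∂Q/∂y = x
  ∂R/∂z = 0
Sum = x, which is exactly div F.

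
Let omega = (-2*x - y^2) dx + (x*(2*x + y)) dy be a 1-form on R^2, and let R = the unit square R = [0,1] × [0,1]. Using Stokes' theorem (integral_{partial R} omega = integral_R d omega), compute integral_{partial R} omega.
integral_(partial R) omega = 7/2

Stokes: integral_partial_R omega = integral_R d omega with d omega = (∂Q/∂x - ∂P/∂y) dx ∧ dy.
  ∂Q/∂x = 4*x + y
  ∂P/∂y = -2*y
  integrand = ∂Q/∂x - ∂P/∂y = 4*x + 3*y.
Integrating over R: integral_0^1 integral_0^1 (4*x + 3*y) dx dy = 7/2.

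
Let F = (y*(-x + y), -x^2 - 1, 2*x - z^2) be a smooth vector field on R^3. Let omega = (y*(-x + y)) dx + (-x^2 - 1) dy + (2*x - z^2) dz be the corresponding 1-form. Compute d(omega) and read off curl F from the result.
d(omega) = (0) dy ∧ dz + (-2) dz ∧ dx + (-x - 2*y) dx ∧ dy; curl F = (0, -2, -x - 2*y)

d omega = sum_{i<j} (∂f_j/∂x_i - ∂f_i/∂x_j) dx_i ∧ dx_j. Under the identification (dy ∧ dz, dz ∧ dx, dx ∧ dy) ↔ (e_x, e_y, e_z), the coefficients are exactly the components of curl F. Compute:
  ∂R/∂y - ∂Q/∂z = (0) - (0) = 0
  ∂P/∂z - ∂R/∂x = (0) - (2) = -2
  ∂Q/∂x - ∂P/∂y = (-2*x) - (-x + 2*y) = -x - 2*y.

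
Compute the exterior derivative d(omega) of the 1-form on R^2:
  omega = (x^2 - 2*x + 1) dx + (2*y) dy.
d(omega) = 0

For a 1-form omega = sum_i f_i dx_i, the exterior derivative is
  d(omega) = sum_{i < j} (∂f_j/∂x_i - ∂f_i/∂x_j) dx_i ∧ dx_j.

Assembling: d(omega) = 0.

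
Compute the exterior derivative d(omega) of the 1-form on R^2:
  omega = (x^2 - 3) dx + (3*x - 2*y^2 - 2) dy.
d(omega) = (3) dx ∧ dy

For a 1-form omega = sum_i f_i dx_i, the exterior derivative is
  d(omega) = sum_{i < j} (∂f_j/∂x_i - ∂f_i/∂x_j) dx_i ∧ dx_j.
  coefficient of dx ∧ dy: ∂f_2/∂x - ∂f_1/∂y = ∂(3*x - 2*y^2 - 2)/∂x - ∂(x^2 - 3)/∂y = 3
Assembling: d(omega) = (3) dx ∧ dy.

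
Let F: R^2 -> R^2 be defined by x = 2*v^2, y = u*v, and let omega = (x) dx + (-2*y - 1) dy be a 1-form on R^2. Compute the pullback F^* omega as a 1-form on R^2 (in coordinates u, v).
F^* omega = (v*(-2*u*v - 1)) du + (-2*u^2*v - u + 8*v^3) dv

Using F^*(f dg) = (f ∘ F) d(g ∘ F), substitute each coordinate x_i by F_i(u, v) in f_i, and replace dx_i by d F_i = (∂F_i/∂u) du + (∂F_i/∂v) dv.
  For the x component: f_1(F) = 2*v^2; d F_1 = (0) du + (4*v) dv
  For the y component: f_2(F) = -2*u*v - 1; d F_2 = (v) du + (u) dv
Combining and collecting du, dv coefficients:
  coeff of du: v*(-2*u*v - 1)
  coeff of dv: -2*u^2*v - u + 8*v^3
F^* omega = (v*(-2*u*v - 1)) du + (-2*u^2*v - u + 8*v^3) dv.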